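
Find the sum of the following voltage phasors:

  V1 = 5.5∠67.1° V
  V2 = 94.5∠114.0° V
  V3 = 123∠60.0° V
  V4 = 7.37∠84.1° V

Step 1 — Convert each phasor to rectangular form:
  V1 = 5.5·(cos(67.1°) + j·sin(67.1°)) = 2.14 + j5.067 V
  V2 = 94.5·(cos(114.0°) + j·sin(114.0°)) = -38.44 + j86.33 V
  V3 = 123·(cos(60.0°) + j·sin(60.0°)) = 61.5 + j106.5 V
  V4 = 7.37·(cos(84.1°) + j·sin(84.1°)) = 0.7576 + j7.331 V
Step 2 — Sum components: V_total = 25.96 + j205.2 V.
Step 3 — Convert to polar: |V_total| = 206.9 V, ∠V_total = 82.8°.

V_total = 206.9∠82.8° V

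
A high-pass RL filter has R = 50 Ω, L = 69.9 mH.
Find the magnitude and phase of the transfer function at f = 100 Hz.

Step 1 — Angular frequency: ω = 2π·100 = 628.3 rad/s.
Step 2 — Transfer function: H(jω) = jωL/(R + jωL).
Step 3 — Numerator jωL = j·43.92; denominator R + jωL = 50 + j43.92.
Step 4 — H = 0.4355 + j0.4958.
Step 5 — Magnitude: |H| = 0.6599 (-3.6 dB); phase: φ = 48.7°.

|H| = 0.6599 (-3.6 dB), φ = 48.7°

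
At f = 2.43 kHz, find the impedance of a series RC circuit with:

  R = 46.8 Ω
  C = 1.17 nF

Step 1 — Angular frequency: ω = 2π·f = 2π·2430 = 1.527e+04 rad/s.
Step 2 — Component impedances:
  R: Z = R = 46.8 Ω
  C: Z = 1/(jωC) = -j/(ω·C) = 0 - j5.598e+04 Ω
Step 3 — Series combination: Z_total = R + C = 46.8 - j5.598e+04 Ω = 5.598e+04∠-90.0° Ω.

Z = 46.8 - j5.598e+04 Ω = 5.598e+04∠-90.0° Ω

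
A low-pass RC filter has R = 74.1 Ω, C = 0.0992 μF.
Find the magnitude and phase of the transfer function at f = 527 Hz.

Step 1 — Angular frequency: ω = 2π·527 = 3311 rad/s.
Step 2 — Transfer function: H(jω) = 1/(1 + jωRC).
Step 3 — Denominator: 1 + jωRC = 1 + j·3311·74.1·9.92e-08 = 1 + j0.02434.
Step 4 — H = 0.9994 - j0.02433.
Step 5 — Magnitude: |H| = 0.9997 (-0.0 dB); phase: φ = -1.4°.

|H| = 0.9997 (-0.0 dB), φ = -1.4°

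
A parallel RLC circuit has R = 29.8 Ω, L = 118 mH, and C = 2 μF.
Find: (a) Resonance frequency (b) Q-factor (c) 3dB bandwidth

Step 1 — Resonance: ω₀ = 1/√(LC) = 1/√(0.118·2e-06) = 2058 rad/s.
Step 2 — f₀ = ω₀/(2π) = 327.6 Hz.
Step 3 — Parallel Q: Q = R/(ω₀L) = 29.8/(2058·0.118) = 0.1227.
Step 4 — Bandwidth: Δω = ω₀/Q = 1.678e+04 rad/s; BW = Δω/(2π) = 2670 Hz.

(a) f₀ = 327.6 Hz  (b) Q = 0.1227  (c) BW = 2670 Hz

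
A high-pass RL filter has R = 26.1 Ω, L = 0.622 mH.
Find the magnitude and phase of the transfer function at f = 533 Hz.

Step 1 — Angular frequency: ω = 2π·533 = 3349 rad/s.
Step 2 — Transfer function: H(jω) = jωL/(R + jωL).
Step 3 — Numerator jωL = j·2.083; denominator R + jωL = 26.1 + j2.083.
Step 4 — H = 0.006329 + j0.0793.
Step 5 — Magnitude: |H| = 0.07956 (-22.0 dB); phase: φ = 85.4°.

|H| = 0.07956 (-22.0 dB), φ = 85.4°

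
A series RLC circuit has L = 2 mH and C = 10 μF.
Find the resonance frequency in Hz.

Step 1 — Resonance condition Im(Z)=0 gives ω₀ = 1/√(LC).
Step 2 — ω₀ = 1/√(0.002·1e-05) = 7071 rad/s.
Step 3 — f₀ = ω₀/(2π) = 1125 Hz.

f₀ = 1125 Hz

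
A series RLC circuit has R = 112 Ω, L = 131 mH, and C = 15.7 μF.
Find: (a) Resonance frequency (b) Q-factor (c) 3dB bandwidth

Step 1 — Resonance: ω₀ = 1/√(LC) = 1/√(0.131·1.57e-05) = 697.3 rad/s.
Step 2 — f₀ = ω₀/(2π) = 111 Hz.
Step 3 — Series Q: Q = ω₀L/R = 697.3·0.131/112 = 0.8156.
Step 4 — Bandwidth: Δω = ω₀/Q = 855 rad/s; BW = Δω/(2π) = 136.1 Hz.

(a) f₀ = 111 Hz  (b) Q = 0.8156  (c) BW = 136.1 Hz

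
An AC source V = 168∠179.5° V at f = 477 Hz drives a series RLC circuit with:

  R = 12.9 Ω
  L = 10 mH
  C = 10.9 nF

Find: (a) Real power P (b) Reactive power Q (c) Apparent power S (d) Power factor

Step 1 — Angular frequency: ω = 2π·f = 2π·477 = 2997 rad/s.
Step 2 — Component impedances:
  R: Z = R = 12.9 Ω
  L: Z = jωL = j·2997·0.01 = 0 + j29.97 Ω
  C: Z = 1/(jωC) = -j/(ω·C) = 0 - j3.061e+04 Ω
Step 3 — Series combination: Z_total = R + L + C = 12.9 - j3.058e+04 Ω = 3.058e+04∠-90.0° Ω.
Step 4 — Source phasor: V = 168∠179.5° V = -168 + j1.466 V.
Step 5 — Current: I = V / Z = -5.026e-05 - j0.005493 A = 0.005494∠-90.5° A.
Step 6 — Complex power: S = V·I* = 0.0003893 - j0.9229 VA.
Step 7 — Real power: P = Re(S) = 0.0003893 W.
Step 8 — Reactive power: Q = Im(S) = -0.9229 VAR.
Step 9 — Apparent power: |S| = 0.9229 VA.
Step 10 — Power factor: PF = P/|S| = 0.0004218 (leading).

(a) P = 0.0003893 W  (b) Q = -0.9229 VAR  (c) S = 0.9229 VA  (d) PF = 0.0004218 (leading)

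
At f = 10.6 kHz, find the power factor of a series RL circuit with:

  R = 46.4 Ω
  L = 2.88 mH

Step 1 — Angular frequency: ω = 2π·f = 2π·1.06e+04 = 6.66e+04 rad/s.
Step 2 — Component impedances:
  R: Z = R = 46.4 Ω
  L: Z = jωL = j·6.66e+04·0.00288 = 0 + j191.8 Ω
Step 3 — Series combination: Z_total = R + L = 46.4 + j191.8 Ω = 197.3∠76.4° Ω.
Step 4 — Power factor: PF = cos(φ) = Re(Z)/|Z| = 46.4/197.35 = 0.2351.
Step 5 — Type: Im(Z) = 191.8 ⇒ lagging (phase φ = 76.4°).

PF = 0.2351 (lagging, φ = 76.4°)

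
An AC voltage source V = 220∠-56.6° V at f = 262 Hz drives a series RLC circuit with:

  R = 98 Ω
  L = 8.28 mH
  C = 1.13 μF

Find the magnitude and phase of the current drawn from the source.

Step 1 — Angular frequency: ω = 2π·f = 2π·262 = 1646 rad/s.
Step 2 — Component impedances:
  R: Z = R = 98 Ω
  L: Z = jωL = j·1646·0.00828 = 0 + j13.63 Ω
  C: Z = 1/(jωC) = -j/(ω·C) = 0 - j537.6 Ω
Step 3 — Series combination: Z_total = R + L + C = 98 - j523.9 Ω = 533∠-79.4° Ω.
Step 4 — Source phasor: V = 220∠-56.6° V = 121.1 - j183.7 V.
Step 5 — Ohm's law: I = V / Z_total = (121.1 - j183.7) / (98 - j523.9) = 0.3805 + j0.16 A.
Step 6 — Convert to polar: |I| = 0.4127 A, ∠I = 22.8°.

I = 0.4127∠22.8° A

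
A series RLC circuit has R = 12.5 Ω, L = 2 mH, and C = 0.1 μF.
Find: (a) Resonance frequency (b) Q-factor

Step 1 — Resonance condition Im(Z)=0 gives ω₀ = 1/√(LC).
Step 2 — ω₀ = 1/√(0.002·1e-07) = 7.071e+04 rad/s.
Step 3 — f₀ = ω₀/(2π) = 1.125e+04 Hz.
Step 4 — Series Q: Q = ω₀L/R = 7.071e+04·0.002/12.5 = 11.31.

(a) f₀ = 1.125e+04 Hz  (b) Q = 11.31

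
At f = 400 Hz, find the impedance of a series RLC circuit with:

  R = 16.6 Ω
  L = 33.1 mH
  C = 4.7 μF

Step 1 — Angular frequency: ω = 2π·f = 2π·400 = 2513 rad/s.
Step 2 — Component impedances:
  R: Z = R = 16.6 Ω
  L: Z = jωL = j·2513·0.0331 = 0 + j83.19 Ω
  C: Z = 1/(jωC) = -j/(ω·C) = 0 - j84.66 Ω
Step 3 — Series combination: Z_total = R + L + C = 16.6 - j1.468 Ω = 16.66∠-5.1° Ω.

Z = 16.6 - j1.468 Ω = 16.66∠-5.1° Ω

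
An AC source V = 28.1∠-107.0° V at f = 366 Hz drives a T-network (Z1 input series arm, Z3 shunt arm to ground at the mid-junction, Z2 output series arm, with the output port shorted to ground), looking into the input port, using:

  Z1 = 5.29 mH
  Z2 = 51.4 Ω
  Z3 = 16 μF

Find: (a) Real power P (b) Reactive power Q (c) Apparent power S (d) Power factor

Step 1 — Angular frequency: ω = 2π·f = 2π·366 = 2300 rad/s.
Step 2 — Component impedances:
  Z1: Z = jωL = j·2300·0.00529 = 0 + j12.17 Ω
  Z2: Z = R = 51.4 Ω
  Z3: Z = 1/(jωC) = -j/(ω·C) = 0 - j27.18 Ω
Step 3 — With the output port shorted to ground, the output series arm Z2 runs from the junction to ground; the shunt arm Z3 also runs from the junction to ground. They appear in parallel: Z3 || Z2 = 11.23 - j21.24 Ω.
Step 4 — Series with input arm Z1: Z_in = Z1 + (Z3 || Z2) = 11.23 - j9.075 Ω = 14.44∠-38.9° Ω.
Step 5 — Source phasor: V = 28.1∠-107.0° V = -8.216 - j26.87 V.
Step 6 — Current: I = V / Z = 0.7271 - j1.805 A = 1.946∠-68.1° A.
Step 7 — Complex power: S = V·I* = 42.54 - j34.37 VA.
Step 8 — Real power: P = Re(S) = 42.54 W.
Step 9 — Reactive power: Q = Im(S) = -34.37 VAR.
Step 10 — Apparent power: |S| = 54.69 VA.
Step 11 — Power factor: PF = P/|S| = 0.7778 (leading).

(a) P = 42.54 W  (b) Q = -34.37 VAR  (c) S = 54.69 VA  (d) PF = 0.7778 (leading)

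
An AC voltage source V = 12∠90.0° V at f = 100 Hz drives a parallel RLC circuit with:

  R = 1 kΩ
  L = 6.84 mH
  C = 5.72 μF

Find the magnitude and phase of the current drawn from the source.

Step 1 — Angular frequency: ω = 2π·f = 2π·100 = 628.3 rad/s.
Step 2 — Component impedances:
  R: Z = R = 1000 Ω
  L: Z = jωL = j·628.3·0.00684 = 0 + j4.298 Ω
  C: Z = 1/(jωC) = -j/(ω·C) = 0 - j278.2 Ω
Step 3 — Parallel combination: 1/Z_total = 1/R + 1/L + 1/C; Z_total = 0.01905 + j4.365 Ω = 4.365∠89.7° Ω.
Step 4 — Source phasor: V = 12∠90.0° V = 0 + j12 V.
Step 5 — Ohm's law: I = V / Z_total = (0 + j12) / (0.01905 + j4.365) = 2.749 + j0.012 A.
Step 6 — Convert to polar: |I| = 2.749 A, ∠I = 0.3°.

I = 2.749∠0.3° A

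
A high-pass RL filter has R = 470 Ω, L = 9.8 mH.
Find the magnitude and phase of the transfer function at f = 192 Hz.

Step 1 — Angular frequency: ω = 2π·192 = 1206 rad/s.
Step 2 — Transfer function: H(jω) = jωL/(R + jωL).
Step 3 — Numerator jωL = j·11.82; denominator R + jωL = 470 + j11.82.
Step 4 — H = 0.0006323 + j0.02514.
Step 5 — Magnitude: |H| = 0.02515 (-32.0 dB); phase: φ = 88.6°.

|H| = 0.02515 (-32.0 dB), φ = 88.6°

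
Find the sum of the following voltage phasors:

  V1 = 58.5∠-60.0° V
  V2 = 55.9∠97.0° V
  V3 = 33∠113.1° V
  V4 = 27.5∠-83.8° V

Step 1 — Convert each phasor to rectangular form:
  V1 = 58.5·(cos(-60.0°) + j·sin(-60.0°)) = 29.25 - j50.66 V
  V2 = 55.9·(cos(97.0°) + j·sin(97.0°)) = -6.812 + j55.48 V
  V3 = 33·(cos(113.1°) + j·sin(113.1°)) = -12.95 + j30.35 V
  V4 = 27.5·(cos(-83.8°) + j·sin(-83.8°)) = 2.97 - j27.34 V
Step 2 — Sum components: V_total = 12.46 + j7.836 V.
Step 3 — Convert to polar: |V_total| = 14.72 V, ∠V_total = 32.2°.

V_total = 14.72∠32.2° V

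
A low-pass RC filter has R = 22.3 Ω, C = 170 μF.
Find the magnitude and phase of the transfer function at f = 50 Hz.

Step 1 — Angular frequency: ω = 2π·50 = 314.2 rad/s.
Step 2 — Transfer function: H(jω) = 1/(1 + jωRC).
Step 3 — Denominator: 1 + jωRC = 1 + j·314.2·22.3·0.00017 = 1 + j1.191.
Step 4 — H = 0.4135 - j0.4925.
Step 5 — Magnitude: |H| = 0.643 (-3.8 dB); phase: φ = -50.0°.

|H| = 0.643 (-3.8 dB), φ = -50.0°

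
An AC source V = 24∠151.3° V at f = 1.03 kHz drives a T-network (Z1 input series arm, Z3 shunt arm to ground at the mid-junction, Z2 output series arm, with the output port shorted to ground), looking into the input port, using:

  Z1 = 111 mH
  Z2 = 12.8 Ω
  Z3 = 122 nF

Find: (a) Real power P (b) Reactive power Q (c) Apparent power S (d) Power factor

Step 1 — Angular frequency: ω = 2π·f = 2π·1030 = 6472 rad/s.
Step 2 — Component impedances:
  Z1: Z = jωL = j·6472·0.111 = 0 + j718.4 Ω
  Z2: Z = R = 12.8 Ω
  Z3: Z = 1/(jωC) = -j/(ω·C) = 0 - j1267 Ω
Step 3 — With the output port shorted to ground, the output series arm Z2 runs from the junction to ground; the shunt arm Z3 also runs from the junction to ground. They appear in parallel: Z3 || Z2 = 12.8 - j0.1293 Ω.
Step 4 — Series with input arm Z1: Z_in = Z1 + (Z3 || Z2) = 12.8 + j718.2 Ω = 718.3∠89.0° Ω.
Step 5 — Source phasor: V = 24∠151.3° V = -21.05 + j11.53 V.
Step 6 — Current: I = V / Z = 0.01552 + j0.02959 A = 0.03341∠62.3° A.
Step 7 — Complex power: S = V·I* = 0.01429 + j0.8017 VA.
Step 8 — Real power: P = Re(S) = 0.01429 W.
Step 9 — Reactive power: Q = Im(S) = 0.8017 VAR.
Step 10 — Apparent power: |S| = 0.8018 VA.
Step 11 — Power factor: PF = P/|S| = 0.01782 (lagging).

(a) P = 0.01429 W  (b) Q = 0.8017 VAR  (c) S = 0.8018 VA  (d) PF = 0.01782 (lagging)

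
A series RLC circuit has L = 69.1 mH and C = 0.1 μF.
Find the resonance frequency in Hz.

Step 1 — Resonance condition Im(Z)=0 gives ω₀ = 1/√(LC).
Step 2 — ω₀ = 1/√(0.0691·1e-07) = 1.203e+04 rad/s.
Step 3 — f₀ = ω₀/(2π) = 1915 Hz.

f₀ = 1915 Hz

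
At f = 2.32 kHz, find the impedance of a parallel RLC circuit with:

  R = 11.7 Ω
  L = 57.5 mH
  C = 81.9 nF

Step 1 — Angular frequency: ω = 2π·f = 2π·2320 = 1.458e+04 rad/s.
Step 2 — Component impedances:
  R: Z = R = 11.7 Ω
  L: Z = jωL = j·1.458e+04·0.0575 = 0 + j838.2 Ω
  C: Z = 1/(jωC) = -j/(ω·C) = 0 - j837.6 Ω
Step 3 — Parallel combination: 1/Z_total = 1/R + 1/L + 1/C; Z_total = 11.7 - j0.0001081 Ω = 11.7∠-0.0° Ω.

Z = 11.7 - j0.0001081 Ω = 11.7∠-0.0° Ω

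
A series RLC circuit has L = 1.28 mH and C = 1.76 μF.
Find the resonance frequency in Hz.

Step 1 — Resonance condition Im(Z)=0 gives ω₀ = 1/√(LC).
Step 2 — ω₀ = 1/√(0.00128·1.76e-06) = 2.107e+04 rad/s.
Step 3 — f₀ = ω₀/(2π) = 3353 Hz.

f₀ = 3353 Hz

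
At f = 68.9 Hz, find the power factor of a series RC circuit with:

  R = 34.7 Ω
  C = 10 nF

Step 1 — Angular frequency: ω = 2π·f = 2π·68.9 = 432.9 rad/s.
Step 2 — Component impedances:
  R: Z = R = 34.7 Ω
  C: Z = 1/(jωC) = -j/(ω·C) = 0 - j2.31e+05 Ω
Step 3 — Series combination: Z_total = R + C = 34.7 - j2.31e+05 Ω = 2.31e+05∠-90.0° Ω.
Step 4 — Power factor: PF = cos(φ) = Re(Z)/|Z| = 34.7/2.31e+05 = 0.0001502.
Step 5 — Type: Im(Z) = -2.31e+05 ⇒ leading (phase φ = -90.0°).

PF = 0.0001502 (leading, φ = -90.0°)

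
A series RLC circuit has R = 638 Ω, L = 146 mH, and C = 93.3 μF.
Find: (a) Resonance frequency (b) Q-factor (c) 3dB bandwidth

Step 1 — Resonance condition Im(Z)=0 gives ω₀ = 1/√(LC).
Step 2 — ω₀ = 1/√(0.146·9.33e-05) = 270.9 rad/s.
Step 3 — f₀ = ω₀/(2π) = 43.12 Hz.
Step 4 — Series Q: Q = ω₀L/R = 270.9·0.146/638 = 0.062.
Step 5 — 3dB bandwidth: Δω = ω₀/Q = 4370 rad/s; BW = Δω/(2π) = 695.5 Hz.

(a) f₀ = 43.12 Hz  (b) Q = 0.062  (c) BW = 695.5 Hz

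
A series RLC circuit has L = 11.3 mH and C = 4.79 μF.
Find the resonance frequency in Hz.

Step 1 — Resonance condition Im(Z)=0 gives ω₀ = 1/√(LC).
Step 2 — ω₀ = 1/√(0.0113·4.79e-06) = 4298 rad/s.
Step 3 — f₀ = ω₀/(2π) = 684.1 Hz.

f₀ = 684.1 Hz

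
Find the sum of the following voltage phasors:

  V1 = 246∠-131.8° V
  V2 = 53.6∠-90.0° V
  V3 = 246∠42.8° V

Step 1 — Convert each phasor to rectangular form:
  V1 = 246·(cos(-131.8°) + j·sin(-131.8°)) = -164 - j183.4 V
  V2 = 53.6·(cos(-90.0°) + j·sin(-90.0°)) = 0 - j53.6 V
  V3 = 246·(cos(42.8°) + j·sin(42.8°)) = 180.5 + j167.1 V
Step 2 — Sum components: V_total = 16.53 - j69.84 V.
Step 3 — Convert to polar: |V_total| = 71.77 V, ∠V_total = -76.7°.

V_total = 71.77∠-76.7° V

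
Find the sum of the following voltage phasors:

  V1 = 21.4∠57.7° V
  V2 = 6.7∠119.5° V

Step 1 — Convert each phasor to rectangular form:
  V1 = 21.4·(cos(57.7°) + j·sin(57.7°)) = 11.44 + j18.09 V
  V2 = 6.7·(cos(119.5°) + j·sin(119.5°)) = -3.299 + j5.831 V
Step 2 — Sum components: V_total = 8.136 + j23.92 V.
Step 3 — Convert to polar: |V_total| = 25.27 V, ∠V_total = 71.2°.

V_total = 25.27∠71.2° V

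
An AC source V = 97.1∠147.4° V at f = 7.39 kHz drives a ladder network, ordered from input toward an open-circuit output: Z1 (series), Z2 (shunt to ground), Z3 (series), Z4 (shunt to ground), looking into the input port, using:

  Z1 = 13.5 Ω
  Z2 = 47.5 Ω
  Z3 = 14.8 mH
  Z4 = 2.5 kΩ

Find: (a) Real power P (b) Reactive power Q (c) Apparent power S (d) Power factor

Step 1 — Angular frequency: ω = 2π·f = 2π·7390 = 4.643e+04 rad/s.
Step 2 — Component impedances:
  Z1: Z = R = 13.5 Ω
  Z2: Z = R = 47.5 Ω
  Z3: Z = jωL = j·4.643e+04·0.0148 = 0 + j687.2 Ω
  Z4: Z = R = 2500 Ω
Step 3 — Ladder network (open output): work backward from the far end, alternating series and parallel combinations. Z_in = 60.17 + j0.2227 Ω = 60.17∠0.2° Ω.
Step 4 — Source phasor: V = 97.1∠147.4° V = -81.8 + j52.31 V.
Step 5 — Current: I = V / Z = -1.356 + j0.8744 A = 1.614∠147.2° A.
Step 6 — Complex power: S = V·I* = 156.7 + j0.5799 VA.
Step 7 — Real power: P = Re(S) = 156.7 W.
Step 8 — Reactive power: Q = Im(S) = 0.5799 VAR.
Step 9 — Apparent power: |S| = 156.7 VA.
Step 10 — Power factor: PF = P/|S| = 1 (lagging).

(a) P = 156.7 W  (b) Q = 0.5799 VAR  (c) S = 156.7 VA  (d) PF = 1 (lagging)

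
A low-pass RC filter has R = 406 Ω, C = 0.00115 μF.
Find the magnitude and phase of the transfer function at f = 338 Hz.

Step 1 — Angular frequency: ω = 2π·338 = 2124 rad/s.
Step 2 — Transfer function: H(jω) = 1/(1 + jωRC).
Step 3 — Denominator: 1 + jωRC = 1 + j·2124·406·1.15e-09 = 1 + j0.0009916.
Step 4 — H = 1 - j0.0009916.
Step 5 — Magnitude: |H| = 1 (-0.0 dB); phase: φ = -0.1°.

|H| = 1 (-0.0 dB), φ = -0.1°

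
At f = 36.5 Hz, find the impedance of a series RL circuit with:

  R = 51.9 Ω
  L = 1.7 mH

Step 1 — Angular frequency: ω = 2π·f = 2π·36.5 = 229.3 rad/s.
Step 2 — Component impedances:
  R: Z = R = 51.9 Ω
  L: Z = jωL = j·229.3·0.0017 = 0 + j0.3899 Ω
Step 3 — Series combination: Z_total = R + L = 51.9 + j0.3899 Ω = 51.9∠0.4° Ω.

Z = 51.9 + j0.3899 Ω = 51.9∠0.4° Ω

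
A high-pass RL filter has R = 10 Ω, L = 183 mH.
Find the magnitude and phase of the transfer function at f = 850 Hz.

Step 1 — Angular frequency: ω = 2π·850 = 5341 rad/s.
Step 2 — Transfer function: H(jω) = jωL/(R + jωL).
Step 3 — Numerator jωL = j·977.3; denominator R + jωL = 10 + j977.3.
Step 4 — H = 0.9999 + j0.01023.
Step 5 — Magnitude: |H| = 0.9999 (-0.0 dB); phase: φ = 0.6°.

|H| = 0.9999 (-0.0 dB), φ = 0.6°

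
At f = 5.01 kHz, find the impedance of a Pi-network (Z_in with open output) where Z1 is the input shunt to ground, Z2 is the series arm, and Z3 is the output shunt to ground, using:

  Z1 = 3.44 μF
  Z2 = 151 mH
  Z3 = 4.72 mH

Step 1 — Angular frequency: ω = 2π·f = 2π·5010 = 3.148e+04 rad/s.
Step 2 — Component impedances:
  Z1: Z = 1/(jωC) = -j/(ω·C) = 0 - j9.235 Ω
  Z2: Z = jωL = j·3.148e+04·0.151 = 0 + j4753 Ω
  Z3: Z = jωL = j·3.148e+04·0.00472 = 0 + j148.6 Ω
Step 3 — With open output, the series arm Z2 and the output shunt Z3 appear in series to ground: Z2 + Z3 = 0 + j4902 Ω.
Step 4 — Parallel with input shunt Z1: Z_in = Z1 || (Z2 + Z3) = 0 - j9.252 Ω = 9.252∠-90.0° Ω.

Z = 0 - j9.252 Ω = 9.252∠-90.0° Ω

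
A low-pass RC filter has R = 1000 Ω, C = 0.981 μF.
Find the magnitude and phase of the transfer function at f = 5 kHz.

Step 1 — Angular frequency: ω = 2π·5000 = 3.142e+04 rad/s.
Step 2 — Transfer function: H(jω) = 1/(1 + jωRC).
Step 3 — Denominator: 1 + jωRC = 1 + j·3.142e+04·1000·9.81e-07 = 1 + j30.82.
Step 4 — H = 0.001052 - j0.03241.
Step 5 — Magnitude: |H| = 0.03243 (-29.8 dB); phase: φ = -88.1°.

|H| = 0.03243 (-29.8 dB), φ = -88.1°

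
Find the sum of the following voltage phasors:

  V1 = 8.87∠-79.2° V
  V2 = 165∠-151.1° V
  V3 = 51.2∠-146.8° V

Step 1 — Convert each phasor to rectangular form:
  V1 = 8.87·(cos(-79.2°) + j·sin(-79.2°)) = 1.662 - j8.713 V
  V2 = 165·(cos(-151.1°) + j·sin(-151.1°)) = -144.5 - j79.74 V
  V3 = 51.2·(cos(-146.8°) + j·sin(-146.8°)) = -42.84 - j28.04 V
Step 2 — Sum components: V_total = -185.6 - j116.5 V.
Step 3 — Convert to polar: |V_total| = 219.2 V, ∠V_total = -147.9°.

V_total = 219.2∠-147.9° V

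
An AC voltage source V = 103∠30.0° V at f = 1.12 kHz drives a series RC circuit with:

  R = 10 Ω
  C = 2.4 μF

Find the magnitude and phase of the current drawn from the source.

Step 1 — Angular frequency: ω = 2π·f = 2π·1120 = 7037 rad/s.
Step 2 — Component impedances:
  R: Z = R = 10 Ω
  C: Z = 1/(jωC) = -j/(ω·C) = 0 - j59.21 Ω
Step 3 — Series combination: Z_total = R + C = 10 - j59.21 Ω = 60.05∠-80.4° Ω.
Step 4 — Source phasor: V = 103∠30.0° V = 89.2 + j51.5 V.
Step 5 — Ohm's law: I = V / Z_total = (89.2 + j51.5) / (10 - j59.21) = -0.5983 + j1.608 A.
Step 6 — Convert to polar: |I| = 1.715 A, ∠I = 110.4°.

I = 1.715∠110.4° A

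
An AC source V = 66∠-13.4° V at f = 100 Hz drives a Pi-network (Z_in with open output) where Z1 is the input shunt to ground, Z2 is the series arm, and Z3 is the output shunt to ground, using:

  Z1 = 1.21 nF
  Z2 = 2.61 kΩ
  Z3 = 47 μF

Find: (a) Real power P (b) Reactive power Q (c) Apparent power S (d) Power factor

Step 1 — Angular frequency: ω = 2π·f = 2π·100 = 628.3 rad/s.
Step 2 — Component impedances:
  Z1: Z = 1/(jωC) = -j/(ω·C) = 0 - j1.315e+06 Ω
  Z2: Z = R = 2610 Ω
  Z3: Z = 1/(jωC) = -j/(ω·C) = 0 - j33.86 Ω
Step 3 — With open output, the series arm Z2 and the output shunt Z3 appear in series to ground: Z2 + Z3 = 2610 - j33.86 Ω.
Step 4 — Parallel with input shunt Z1: Z_in = Z1 || (Z2 + Z3) = 2610 - j39.04 Ω = 2610∠-0.9° Ω.
Step 5 — Source phasor: V = 66∠-13.4° V = 64.2 - j15.3 V.
Step 6 — Current: I = V / Z = 0.02468 - j0.005491 A = 0.02529∠-12.5° A.
Step 7 — Complex power: S = V·I* = 1.669 - j0.02496 VA.
Step 8 — Real power: P = Re(S) = 1.669 W.
Step 9 — Reactive power: Q = Im(S) = -0.02496 VAR.
Step 10 — Apparent power: |S| = 1.669 VA.
Step 11 — Power factor: PF = P/|S| = 0.9999 (leading).

(a) P = 1.669 W  (b) Q = -0.02496 VAR  (c) S = 1.669 VA  (d) PF = 0.9999 (leading)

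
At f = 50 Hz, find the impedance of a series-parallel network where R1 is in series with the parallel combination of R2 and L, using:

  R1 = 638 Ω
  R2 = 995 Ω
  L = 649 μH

Step 1 — Angular frequency: ω = 2π·f = 2π·50 = 314.2 rad/s.
Step 2 — Component impedances:
  R1: Z = R = 638 Ω
  R2: Z = R = 995 Ω
  L: Z = jωL = j·314.2·0.000649 = 0 + j0.2039 Ω
Step 3 — Parallel branch: R2 || L = 1/(1/R2 + 1/L) = 4.178e-05 + j0.2039 Ω.
Step 4 — Series with R1: Z_total = R1 + (R2 || L) = 638 + j0.2039 Ω = 638∠0.0° Ω.

Z = 638 + j0.2039 Ω = 638∠0.0° Ω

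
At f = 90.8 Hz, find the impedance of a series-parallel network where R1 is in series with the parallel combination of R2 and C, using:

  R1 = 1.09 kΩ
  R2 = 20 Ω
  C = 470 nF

Step 1 — Angular frequency: ω = 2π·f = 2π·90.8 = 570.5 rad/s.
Step 2 — Component impedances:
  R1: Z = R = 1090 Ω
  R2: Z = R = 20 Ω
  C: Z = 1/(jωC) = -j/(ω·C) = 0 - j3729 Ω
Step 3 — Parallel branch: R2 || C = 1/(1/R2 + 1/C) = 20 - j0.1073 Ω.
Step 4 — Series with R1: Z_total = R1 + (R2 || C) = 1110 - j0.1073 Ω = 1110∠-0.0° Ω.

Z = 1110 - j0.1073 Ω = 1110∠-0.0° Ω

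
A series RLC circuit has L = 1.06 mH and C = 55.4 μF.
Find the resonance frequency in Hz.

Step 1 — Resonance condition Im(Z)=0 gives ω₀ = 1/√(LC).
Step 2 — ω₀ = 1/√(0.00106·5.54e-05) = 4127 rad/s.
Step 3 — f₀ = ω₀/(2π) = 656.8 Hz.

f₀ = 656.8 Hz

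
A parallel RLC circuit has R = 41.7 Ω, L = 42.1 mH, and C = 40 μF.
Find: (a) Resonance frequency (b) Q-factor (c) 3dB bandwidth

Step 1 — Resonance: ω₀ = 1/√(LC) = 1/√(0.0421·4e-05) = 770.6 rad/s.
Step 2 — f₀ = ω₀/(2π) = 122.6 Hz.
Step 3 — Parallel Q: Q = R/(ω₀L) = 41.7/(770.6·0.0421) = 1.285.
Step 4 — Bandwidth: Δω = ω₀/Q = 599.5 rad/s; BW = Δω/(2π) = 95.42 Hz.

(a) f₀ = 122.6 Hz  (b) Q = 1.285  (c) BW = 95.42 Hz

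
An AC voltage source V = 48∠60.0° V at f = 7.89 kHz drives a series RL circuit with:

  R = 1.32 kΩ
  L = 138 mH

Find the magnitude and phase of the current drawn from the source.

Step 1 — Angular frequency: ω = 2π·f = 2π·7890 = 4.957e+04 rad/s.
Step 2 — Component impedances:
  R: Z = R = 1320 Ω
  L: Z = jωL = j·4.957e+04·0.138 = 0 + j6841 Ω
Step 3 — Series combination: Z_total = R + L = 1320 + j6841 Ω = 6967∠79.1° Ω.
Step 4 — Source phasor: V = 48∠60.0° V = 24 + j41.57 V.
Step 5 — Ohm's law: I = V / Z_total = (24 + j41.57) / (1320 + j6841) = 0.006511 - j0.002252 A.
Step 6 — Convert to polar: |I| = 0.006889 A, ∠I = -19.1°.

I = 0.006889∠-19.1° A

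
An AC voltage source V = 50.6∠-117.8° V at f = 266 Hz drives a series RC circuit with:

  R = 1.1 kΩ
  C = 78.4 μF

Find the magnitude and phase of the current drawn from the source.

Step 1 — Angular frequency: ω = 2π·f = 2π·266 = 1671 rad/s.
Step 2 — Component impedances:
  R: Z = R = 1100 Ω
  C: Z = 1/(jωC) = -j/(ω·C) = 0 - j7.632 Ω
Step 3 — Series combination: Z_total = R + C = 1100 - j7.632 Ω = 1100∠-0.4° Ω.
Step 4 — Source phasor: V = 50.6∠-117.8° V = -23.6 - j44.76 V.
Step 5 — Ohm's law: I = V / Z_total = (-23.6 - j44.76) / (1100 - j7.632) = -0.02117 - j0.04084 A.
Step 6 — Convert to polar: |I| = 0.046 A, ∠I = -117.4°.

I = 0.046∠-117.4° A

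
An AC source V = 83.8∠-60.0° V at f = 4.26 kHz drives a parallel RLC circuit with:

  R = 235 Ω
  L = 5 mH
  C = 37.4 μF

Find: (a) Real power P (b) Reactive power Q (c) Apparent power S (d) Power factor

Step 1 — Angular frequency: ω = 2π·f = 2π·4260 = 2.677e+04 rad/s.
Step 2 — Component impedances:
  R: Z = R = 235 Ω
  L: Z = jωL = j·2.677e+04·0.005 = 0 + j133.8 Ω
  C: Z = 1/(jωC) = -j/(ω·C) = 0 - j0.9989 Ω
Step 3 — Parallel combination: 1/Z_total = 1/R + 1/L + 1/C; Z_total = 0.00431 - j1.006 Ω = 1.006∠-89.8° Ω.
Step 4 — Source phasor: V = 83.8∠-60.0° V = 41.9 - j72.57 V.
Step 5 — Current: I = V / Z = 72.29 + j41.32 A = 83.26∠29.8° A.
Step 6 — Complex power: S = V·I* = 29.88 - j6977 VA.
Step 7 — Real power: P = Re(S) = 29.88 W.
Step 8 — Reactive power: Q = Im(S) = -6977 VAR.
Step 9 — Apparent power: |S| = 6977 VA.
Step 10 — Power factor: PF = P/|S| = 0.004283 (leading).

(a) P = 29.88 W  (b) Q = -6977 VAR  (c) S = 6977 VA  (d) PF = 0.004283 (leading)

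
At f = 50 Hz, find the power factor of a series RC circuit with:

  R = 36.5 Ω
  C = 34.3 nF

Step 1 — Angular frequency: ω = 2π·f = 2π·50 = 314.2 rad/s.
Step 2 — Component impedances:
  R: Z = R = 36.5 Ω
  C: Z = 1/(jωC) = -j/(ω·C) = 0 - j9.28e+04 Ω
Step 3 — Series combination: Z_total = R + C = 36.5 - j9.28e+04 Ω = 9.28e+04∠-90.0° Ω.
Step 4 — Power factor: PF = cos(φ) = Re(Z)/|Z| = 36.5/9.28e+04 = 0.0003933.
Step 5 — Type: Im(Z) = -9.28e+04 ⇒ leading (phase φ = -90.0°).

PF = 0.0003933 (leading, φ = -90.0°)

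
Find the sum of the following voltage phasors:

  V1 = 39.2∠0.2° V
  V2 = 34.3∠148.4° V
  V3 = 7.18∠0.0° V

Step 1 — Convert each phasor to rectangular form:
  V1 = 39.2·(cos(0.2°) + j·sin(0.2°)) = 39.2 + j0.1368 V
  V2 = 34.3·(cos(148.4°) + j·sin(148.4°)) = -29.21 + j17.97 V
  V3 = 7.18·(cos(0.0°) + j·sin(0.0°)) = 7.18 V
Step 2 — Sum components: V_total = 17.17 + j18.11 V.
Step 3 — Convert to polar: |V_total| = 24.95 V, ∠V_total = 46.5°.

V_total = 24.95∠46.5° V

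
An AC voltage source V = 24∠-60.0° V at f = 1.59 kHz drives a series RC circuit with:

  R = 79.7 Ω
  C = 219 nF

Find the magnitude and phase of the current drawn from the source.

Step 1 — Angular frequency: ω = 2π·f = 2π·1590 = 9990 rad/s.
Step 2 — Component impedances:
  R: Z = R = 79.7 Ω
  C: Z = 1/(jωC) = -j/(ω·C) = 0 - j457.1 Ω
Step 3 — Series combination: Z_total = R + C = 79.7 - j457.1 Ω = 464∠-80.1° Ω.
Step 4 — Source phasor: V = 24∠-60.0° V = 12 - j20.78 V.
Step 5 — Ohm's law: I = V / Z_total = (12 - j20.78) / (79.7 - j457.1) = 0.04858 + j0.01778 A.
Step 6 — Convert to polar: |I| = 0.05173 A, ∠I = 20.1°.

I = 0.05173∠20.1° A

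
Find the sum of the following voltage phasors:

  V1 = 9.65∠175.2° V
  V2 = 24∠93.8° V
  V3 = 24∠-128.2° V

Step 1 — Convert each phasor to rectangular form:
  V1 = 9.65·(cos(175.2°) + j·sin(175.2°)) = -9.616 + j0.8075 V
  V2 = 24·(cos(93.8°) + j·sin(93.8°)) = -1.591 + j23.95 V
  V3 = 24·(cos(-128.2°) + j·sin(-128.2°)) = -14.84 - j18.86 V
Step 2 — Sum components: V_total = -26.05 + j5.894 V.
Step 3 — Convert to polar: |V_total| = 26.71 V, ∠V_total = 167.3°.

V_total = 26.71∠167.3° V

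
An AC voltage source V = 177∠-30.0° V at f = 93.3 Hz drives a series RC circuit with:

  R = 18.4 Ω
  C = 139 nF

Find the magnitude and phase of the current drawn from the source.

Step 1 — Angular frequency: ω = 2π·f = 2π·93.3 = 586.2 rad/s.
Step 2 — Component impedances:
  R: Z = R = 18.4 Ω
  C: Z = 1/(jωC) = -j/(ω·C) = 0 - j1.227e+04 Ω
Step 3 — Series combination: Z_total = R + C = 18.4 - j1.227e+04 Ω = 1.227e+04∠-89.9° Ω.
Step 4 — Source phasor: V = 177∠-30.0° V = 153.3 - j88.5 V.
Step 5 — Ohm's law: I = V / Z_total = (153.3 - j88.5) / (18.4 - j1.227e+04) = 0.00723 + j0.01248 A.
Step 6 — Convert to polar: |I| = 0.01442 A, ∠I = 59.9°.

I = 0.01442∠59.9° A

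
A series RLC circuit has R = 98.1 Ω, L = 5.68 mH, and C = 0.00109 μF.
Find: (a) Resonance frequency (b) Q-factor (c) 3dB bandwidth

Step 1 — Resonance: ω₀ = 1/√(LC) = 1/√(0.00568·1.09e-09) = 4.019e+05 rad/s.
Step 2 — f₀ = ω₀/(2π) = 6.396e+04 Hz.
Step 3 — Series Q: Q = ω₀L/R = 4.019e+05·0.00568/98.1 = 23.27.
Step 4 — Bandwidth: Δω = ω₀/Q = 1.727e+04 rad/s; BW = Δω/(2π) = 2749 Hz.

(a) f₀ = 6.396e+04 Hz  (b) Q = 23.27  (c) BW = 2749 Hz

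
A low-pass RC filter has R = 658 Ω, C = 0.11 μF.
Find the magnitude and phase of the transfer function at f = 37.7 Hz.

Step 1 — Angular frequency: ω = 2π·37.7 = 236.9 rad/s.
Step 2 — Transfer function: H(jω) = 1/(1 + jωRC).
Step 3 — Denominator: 1 + jωRC = 1 + j·236.9·658·1.1e-07 = 1 + j0.01715.
Step 4 — H = 0.9997 - j0.01714.
Step 5 — Magnitude: |H| = 0.9999 (-0.0 dB); phase: φ = -1.0°.

|H| = 0.9999 (-0.0 dB), φ = -1.0°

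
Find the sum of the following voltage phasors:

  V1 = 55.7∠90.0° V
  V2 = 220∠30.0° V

Step 1 — Convert each phasor to rectangular form:
  V1 = 55.7·(cos(90.0°) + j·sin(90.0°)) = 0 + j55.7 V
  V2 = 220·(cos(30.0°) + j·sin(30.0°)) = 190.5 + j110 V
Step 2 — Sum components: V_total = 190.5 + j165.7 V.
Step 3 — Convert to polar: |V_total| = 252.5 V, ∠V_total = 41.0°.

V_total = 252.5∠41.0° V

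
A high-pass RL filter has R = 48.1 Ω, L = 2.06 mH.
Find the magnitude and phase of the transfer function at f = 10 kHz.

Step 1 — Angular frequency: ω = 2π·1e+04 = 6.283e+04 rad/s.
Step 2 — Transfer function: H(jω) = jωL/(R + jωL).
Step 3 — Numerator jωL = j·129.4; denominator R + jωL = 48.1 + j129.4.
Step 4 — H = 0.8787 + j0.3265.
Step 5 — Magnitude: |H| = 0.9374 (-0.6 dB); phase: φ = 20.4°.

|H| = 0.9374 (-0.6 dB), φ = 20.4°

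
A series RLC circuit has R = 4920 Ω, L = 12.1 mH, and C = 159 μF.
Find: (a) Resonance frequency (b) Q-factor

Step 1 — Resonance condition Im(Z)=0 gives ω₀ = 1/√(LC).
Step 2 — ω₀ = 1/√(0.0121·0.000159) = 721 rad/s.
Step 3 — f₀ = ω₀/(2π) = 114.7 Hz.
Step 4 — Series Q: Q = ω₀L/R = 721·0.0121/4920 = 0.001773.

(a) f₀ = 114.7 Hz  (b) Q = 0.001773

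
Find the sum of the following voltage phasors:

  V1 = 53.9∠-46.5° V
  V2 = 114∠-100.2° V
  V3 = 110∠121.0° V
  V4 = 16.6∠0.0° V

Step 1 — Convert each phasor to rectangular form:
  V1 = 53.9·(cos(-46.5°) + j·sin(-46.5°)) = 37.1 - j39.1 V
  V2 = 114·(cos(-100.2°) + j·sin(-100.2°)) = -20.19 - j112.2 V
  V3 = 110·(cos(121.0°) + j·sin(121.0°)) = -56.65 + j94.29 V
  V4 = 16.6·(cos(0.0°) + j·sin(0.0°)) = 16.6 V
Step 2 — Sum components: V_total = -23.14 - j57.01 V.
Step 3 — Convert to polar: |V_total| = 61.52 V, ∠V_total = -112.1°.

V_total = 61.52∠-112.1° V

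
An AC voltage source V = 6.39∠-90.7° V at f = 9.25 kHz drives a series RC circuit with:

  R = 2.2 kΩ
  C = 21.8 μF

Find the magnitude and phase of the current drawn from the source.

Step 1 — Angular frequency: ω = 2π·f = 2π·9250 = 5.812e+04 rad/s.
Step 2 — Component impedances:
  R: Z = R = 2200 Ω
  C: Z = 1/(jωC) = -j/(ω·C) = 0 - j0.7893 Ω
Step 3 — Series combination: Z_total = R + C = 2200 - j0.7893 Ω = 2200∠-0.0° Ω.
Step 4 — Source phasor: V = 6.39∠-90.7° V = -0.07807 - j6.39 V.
Step 5 — Ohm's law: I = V / Z_total = (-0.07807 - j6.39) / (2200 - j0.7893) = -3.444e-05 - j0.002904 A.
Step 6 — Convert to polar: |I| = 0.002905 A, ∠I = -90.7°.

I = 0.002905∠-90.7° A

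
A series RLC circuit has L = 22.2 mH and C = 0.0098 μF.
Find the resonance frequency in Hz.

Step 1 — Resonance condition Im(Z)=0 gives ω₀ = 1/√(LC).
Step 2 — ω₀ = 1/√(0.0222·9.8e-09) = 6.78e+04 rad/s.
Step 3 — f₀ = ω₀/(2π) = 1.079e+04 Hz.

f₀ = 1.079e+04 Hz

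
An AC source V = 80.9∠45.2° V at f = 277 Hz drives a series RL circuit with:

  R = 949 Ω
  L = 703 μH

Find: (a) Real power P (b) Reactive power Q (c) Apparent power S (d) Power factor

Step 1 — Angular frequency: ω = 2π·f = 2π·277 = 1740 rad/s.
Step 2 — Component impedances:
  R: Z = R = 949 Ω
  L: Z = jωL = j·1740·0.000703 = 0 + j1.224 Ω
Step 3 — Series combination: Z_total = R + L = 949 + j1.224 Ω = 949∠0.1° Ω.
Step 4 — Source phasor: V = 80.9∠45.2° V = 57 + j57.4 V.
Step 5 — Current: I = V / Z = 0.06015 + j0.06041 A = 0.08525∠45.1° A.
Step 6 — Complex power: S = V·I* = 6.897 + j0.008892 VA.
Step 7 — Real power: P = Re(S) = 6.897 W.
Step 8 — Reactive power: Q = Im(S) = 0.008892 VAR.
Step 9 — Apparent power: |S| = 6.897 VA.
Step 10 — Power factor: PF = P/|S| = 1 (lagging).

(a) P = 6.897 W  (b) Q = 0.008892 VAR  (c) S = 6.897 VA  (d) PF = 1 (lagging)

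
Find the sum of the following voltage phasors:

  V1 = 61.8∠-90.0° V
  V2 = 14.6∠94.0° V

Step 1 — Convert each phasor to rectangular form:
  V1 = 61.8·(cos(-90.0°) + j·sin(-90.0°)) = 0 - j61.8 V
  V2 = 14.6·(cos(94.0°) + j·sin(94.0°)) = -1.018 + j14.56 V
Step 2 — Sum components: V_total = -1.018 - j47.24 V.
Step 3 — Convert to polar: |V_total| = 47.25 V, ∠V_total = -91.2°.

V_total = 47.25∠-91.2° V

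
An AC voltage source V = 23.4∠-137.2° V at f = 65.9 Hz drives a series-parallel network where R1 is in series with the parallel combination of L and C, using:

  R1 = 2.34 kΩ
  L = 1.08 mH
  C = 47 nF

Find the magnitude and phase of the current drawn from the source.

Step 1 — Angular frequency: ω = 2π·f = 2π·65.9 = 414.1 rad/s.
Step 2 — Component impedances:
  R1: Z = R = 2340 Ω
  L: Z = jωL = j·414.1·0.00108 = 0 + j0.4472 Ω
  C: Z = 1/(jωC) = -j/(ω·C) = 0 - j5.139e+04 Ω
Step 3 — Parallel branch: L || C = 1/(1/L + 1/C) = 0 + j0.4472 Ω.
Step 4 — Series with R1: Z_total = R1 + (L || C) = 2340 + j0.4472 Ω = 2340∠0.0° Ω.
Step 5 — Source phasor: V = 23.4∠-137.2° V = -17.17 - j15.9 V.
Step 6 — Ohm's law: I = V / Z_total = (-17.17 - j15.9) / (2340 + j0.4472) = -0.007339 - j0.006793 A.
Step 7 — Convert to polar: |I| = 0.01 A, ∠I = -137.2°.

I = 0.01∠-137.2° A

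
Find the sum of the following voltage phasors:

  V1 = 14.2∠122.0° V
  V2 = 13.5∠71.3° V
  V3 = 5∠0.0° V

Step 1 — Convert each phasor to rectangular form:
  V1 = 14.2·(cos(122.0°) + j·sin(122.0°)) = -7.525 + j12.04 V
  V2 = 13.5·(cos(71.3°) + j·sin(71.3°)) = 4.328 + j12.79 V
  V3 = 5·(cos(0.0°) + j·sin(0.0°)) = 5 V
Step 2 — Sum components: V_total = 1.803 + j24.83 V.
Step 3 — Convert to polar: |V_total| = 24.9 V, ∠V_total = 85.8°.

V_total = 24.9∠85.8° V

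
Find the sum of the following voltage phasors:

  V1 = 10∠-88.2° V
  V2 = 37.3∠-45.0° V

Step 1 — Convert each phasor to rectangular form:
  V1 = 10·(cos(-88.2°) + j·sin(-88.2°)) = 0.3141 - j9.995 V
  V2 = 37.3·(cos(-45.0°) + j·sin(-45.0°)) = 26.38 - j26.38 V
Step 2 — Sum components: V_total = 26.69 - j36.37 V.
Step 3 — Convert to polar: |V_total| = 45.11 V, ∠V_total = -53.7°.

V_total = 45.11∠-53.7° V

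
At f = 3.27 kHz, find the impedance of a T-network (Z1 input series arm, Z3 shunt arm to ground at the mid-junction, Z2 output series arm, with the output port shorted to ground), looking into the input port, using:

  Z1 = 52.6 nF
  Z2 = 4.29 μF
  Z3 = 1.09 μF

Step 1 — Angular frequency: ω = 2π·f = 2π·3270 = 2.055e+04 rad/s.
Step 2 — Component impedances:
  Z1: Z = 1/(jωC) = -j/(ω·C) = 0 - j925.3 Ω
  Z2: Z = 1/(jωC) = -j/(ω·C) = 0 - j11.35 Ω
  Z3: Z = 1/(jωC) = -j/(ω·C) = 0 - j44.65 Ω
Step 3 — With the output port shorted to ground, the output series arm Z2 runs from the junction to ground; the shunt arm Z3 also runs from the junction to ground. They appear in parallel: Z3 || Z2 = 0 - j9.047 Ω.
Step 4 — Series with input arm Z1: Z_in = Z1 + (Z3 || Z2) = 0 - j934.4 Ω = 934.4∠-90.0° Ω.

Z = 0 - j934.4 Ω = 934.4∠-90.0° Ω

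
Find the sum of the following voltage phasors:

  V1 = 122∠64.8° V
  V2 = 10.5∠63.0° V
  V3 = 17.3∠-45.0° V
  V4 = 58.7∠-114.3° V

Step 1 — Convert each phasor to rectangular form:
  V1 = 122·(cos(64.8°) + j·sin(64.8°)) = 51.95 + j110.4 V
  V2 = 10.5·(cos(63.0°) + j·sin(63.0°)) = 4.767 + j9.356 V
  V3 = 17.3·(cos(-45.0°) + j·sin(-45.0°)) = 12.23 - j12.23 V
  V4 = 58.7·(cos(-114.3°) + j·sin(-114.3°)) = -24.16 - j53.5 V
Step 2 — Sum components: V_total = 44.79 + j54.01 V.
Step 3 — Convert to polar: |V_total| = 70.17 V, ∠V_total = 50.3°.

V_total = 70.17∠50.3° V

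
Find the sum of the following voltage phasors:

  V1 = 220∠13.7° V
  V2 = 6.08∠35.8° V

Step 1 — Convert each phasor to rectangular form:
  V1 = 220·(cos(13.7°) + j·sin(13.7°)) = 213.7 + j52.1 V
  V2 = 6.08·(cos(35.8°) + j·sin(35.8°)) = 4.931 + j3.557 V
Step 2 — Sum components: V_total = 218.7 + j55.66 V.
Step 3 — Convert to polar: |V_total| = 225.6 V, ∠V_total = 14.3°.

V_total = 225.6∠14.3° V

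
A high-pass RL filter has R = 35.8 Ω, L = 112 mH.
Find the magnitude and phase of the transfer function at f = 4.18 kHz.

Step 1 — Angular frequency: ω = 2π·4180 = 2.626e+04 rad/s.
Step 2 — Transfer function: H(jω) = jωL/(R + jωL).
Step 3 — Numerator jωL = j·2942; denominator R + jωL = 35.8 + j2942.
Step 4 — H = 0.9999 + j0.01217.
Step 5 — Magnitude: |H| = 0.9999 (-0.0 dB); phase: φ = 0.7°.

|H| = 0.9999 (-0.0 dB), φ = 0.7°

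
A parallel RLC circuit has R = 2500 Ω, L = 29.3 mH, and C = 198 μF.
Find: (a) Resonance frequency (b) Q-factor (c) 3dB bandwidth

Step 1 — Resonance: ω₀ = 1/√(LC) = 1/√(0.0293·0.000198) = 415.2 rad/s.
Step 2 — f₀ = ω₀/(2π) = 66.08 Hz.
Step 3 — Parallel Q: Q = R/(ω₀L) = 2500/(415.2·0.0293) = 205.5.
Step 4 — Bandwidth: Δω = ω₀/Q = 2.02 rad/s; BW = Δω/(2π) = 0.3215 Hz.

(a) f₀ = 66.08 Hz  (b) Q = 205.5  (c) BW = 0.3215 Hz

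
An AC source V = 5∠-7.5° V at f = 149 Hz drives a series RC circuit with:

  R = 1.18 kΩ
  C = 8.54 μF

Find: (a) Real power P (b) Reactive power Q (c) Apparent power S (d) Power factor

Step 1 — Angular frequency: ω = 2π·f = 2π·149 = 936.2 rad/s.
Step 2 — Component impedances:
  R: Z = R = 1180 Ω
  C: Z = 1/(jωC) = -j/(ω·C) = 0 - j125.1 Ω
Step 3 — Series combination: Z_total = R + C = 1180 - j125.1 Ω = 1187∠-6.1° Ω.
Step 4 — Source phasor: V = 5∠-7.5° V = 4.957 - j0.6526 V.
Step 5 — Current: I = V / Z = 0.004212 - j0.0001066 A = 0.004214∠-1.4° A.
Step 6 — Complex power: S = V·I* = 0.02095 - j0.002221 VA.
Step 7 — Real power: P = Re(S) = 0.02095 W.
Step 8 — Reactive power: Q = Im(S) = -0.002221 VAR.
Step 9 — Apparent power: |S| = 0.02107 VA.
Step 10 — Power factor: PF = P/|S| = 0.9944 (leading).

(a) P = 0.02095 W  (b) Q = -0.002221 VAR  (c) S = 0.02107 VA  (d) PF = 0.9944 (leading)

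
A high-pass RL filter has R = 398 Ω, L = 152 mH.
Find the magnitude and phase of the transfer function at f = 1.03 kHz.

Step 1 — Angular frequency: ω = 2π·1030 = 6472 rad/s.
Step 2 — Transfer function: H(jω) = jωL/(R + jωL).
Step 3 — Numerator jωL = j·983.7; denominator R + jωL = 398 + j983.7.
Step 4 — H = 0.8593 + j0.3477.
Step 5 — Magnitude: |H| = 0.927 (-0.7 dB); phase: φ = 22.0°.

|H| = 0.927 (-0.7 dB), φ = 22.0°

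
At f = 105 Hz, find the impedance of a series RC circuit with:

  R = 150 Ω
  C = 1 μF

Step 1 — Angular frequency: ω = 2π·f = 2π·105 = 659.7 rad/s.
Step 2 — Component impedances:
  R: Z = R = 150 Ω
  C: Z = 1/(jωC) = -j/(ω·C) = 0 - j1516 Ω
Step 3 — Series combination: Z_total = R + C = 150 - j1516 Ω = 1523∠-84.3° Ω.

Z = 150 - j1516 Ω = 1523∠-84.3° Ω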